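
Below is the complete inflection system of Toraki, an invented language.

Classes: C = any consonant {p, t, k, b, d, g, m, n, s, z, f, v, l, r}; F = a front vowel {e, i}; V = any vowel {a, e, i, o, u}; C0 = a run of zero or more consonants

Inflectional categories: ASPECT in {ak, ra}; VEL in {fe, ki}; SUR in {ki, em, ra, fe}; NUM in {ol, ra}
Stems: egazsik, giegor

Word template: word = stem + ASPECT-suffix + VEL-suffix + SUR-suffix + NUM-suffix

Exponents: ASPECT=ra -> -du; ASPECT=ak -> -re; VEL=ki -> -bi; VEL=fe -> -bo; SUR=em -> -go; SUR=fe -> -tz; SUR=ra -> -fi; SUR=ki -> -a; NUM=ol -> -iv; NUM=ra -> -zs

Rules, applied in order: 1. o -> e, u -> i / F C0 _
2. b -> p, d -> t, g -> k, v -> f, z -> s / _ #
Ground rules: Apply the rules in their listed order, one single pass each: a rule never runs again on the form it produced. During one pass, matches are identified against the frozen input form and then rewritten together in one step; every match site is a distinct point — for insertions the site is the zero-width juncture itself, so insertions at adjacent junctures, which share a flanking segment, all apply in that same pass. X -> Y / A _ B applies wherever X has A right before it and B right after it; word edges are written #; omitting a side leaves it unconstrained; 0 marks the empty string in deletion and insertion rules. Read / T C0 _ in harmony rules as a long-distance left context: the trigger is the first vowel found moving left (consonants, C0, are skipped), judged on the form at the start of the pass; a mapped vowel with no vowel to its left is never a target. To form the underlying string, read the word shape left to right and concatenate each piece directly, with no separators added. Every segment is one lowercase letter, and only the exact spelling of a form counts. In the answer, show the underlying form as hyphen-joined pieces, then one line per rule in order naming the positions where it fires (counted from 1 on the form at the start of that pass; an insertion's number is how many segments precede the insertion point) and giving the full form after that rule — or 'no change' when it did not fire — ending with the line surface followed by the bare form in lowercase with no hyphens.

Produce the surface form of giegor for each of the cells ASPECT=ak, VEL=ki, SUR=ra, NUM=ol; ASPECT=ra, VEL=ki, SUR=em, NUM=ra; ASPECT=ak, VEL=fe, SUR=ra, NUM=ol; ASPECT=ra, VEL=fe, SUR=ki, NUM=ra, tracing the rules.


cell ASPECT=ak, VEL=ki, SUR=ra, NUM=ol:
underlying: giegor-re-bi-fi-iv
1. o -> e, u -> i / F C0 _: fires at position(s) 5: giegerrebifiiv
2. b -> p, d -> t, g -> k, v -> f, z -> s / _ #: fires at position(s) 14: giegerrebifiif
surface: giegerrebifiif

cell ASPECT=ra, VEL=ki, SUR=em, NUM=ra:
underlying: giegor-du-bi-go-zs
1. o -> e, u -> i / F C0 _: fires at position(s) 5, 12: giegerdubigezs
2. b -> p, d -> t, g -> k, v -> f, z -> s / _ #: no change
surface: giegerdubigezs

cell ASPECT=ak, VEL=fe, SUR=ra, NUM=ol:
underlying: giegor-re-bo-fi-iv
1. o -> e, u -> i / F C0 _: fires at position(s) 5, 10: giegerrebefiiv
2. b -> p, d -> t, g -> k, v -> f, z -> s / _ #: fires at position(s) 14: giegerrebefiif
surface: giegerrebefiif

cell ASPECT=ra, VEL=fe, SUR=ki, NUM=ra:
underlying: giegor-du-bo-a-zs
1. o -> e, u -> i / F C0 _: fires at position(s) 5: giegerduboazs
2. b -> p, d -> t, g -> k, v -> f, z -> s / _ #: no change
surface: giegerduboazs


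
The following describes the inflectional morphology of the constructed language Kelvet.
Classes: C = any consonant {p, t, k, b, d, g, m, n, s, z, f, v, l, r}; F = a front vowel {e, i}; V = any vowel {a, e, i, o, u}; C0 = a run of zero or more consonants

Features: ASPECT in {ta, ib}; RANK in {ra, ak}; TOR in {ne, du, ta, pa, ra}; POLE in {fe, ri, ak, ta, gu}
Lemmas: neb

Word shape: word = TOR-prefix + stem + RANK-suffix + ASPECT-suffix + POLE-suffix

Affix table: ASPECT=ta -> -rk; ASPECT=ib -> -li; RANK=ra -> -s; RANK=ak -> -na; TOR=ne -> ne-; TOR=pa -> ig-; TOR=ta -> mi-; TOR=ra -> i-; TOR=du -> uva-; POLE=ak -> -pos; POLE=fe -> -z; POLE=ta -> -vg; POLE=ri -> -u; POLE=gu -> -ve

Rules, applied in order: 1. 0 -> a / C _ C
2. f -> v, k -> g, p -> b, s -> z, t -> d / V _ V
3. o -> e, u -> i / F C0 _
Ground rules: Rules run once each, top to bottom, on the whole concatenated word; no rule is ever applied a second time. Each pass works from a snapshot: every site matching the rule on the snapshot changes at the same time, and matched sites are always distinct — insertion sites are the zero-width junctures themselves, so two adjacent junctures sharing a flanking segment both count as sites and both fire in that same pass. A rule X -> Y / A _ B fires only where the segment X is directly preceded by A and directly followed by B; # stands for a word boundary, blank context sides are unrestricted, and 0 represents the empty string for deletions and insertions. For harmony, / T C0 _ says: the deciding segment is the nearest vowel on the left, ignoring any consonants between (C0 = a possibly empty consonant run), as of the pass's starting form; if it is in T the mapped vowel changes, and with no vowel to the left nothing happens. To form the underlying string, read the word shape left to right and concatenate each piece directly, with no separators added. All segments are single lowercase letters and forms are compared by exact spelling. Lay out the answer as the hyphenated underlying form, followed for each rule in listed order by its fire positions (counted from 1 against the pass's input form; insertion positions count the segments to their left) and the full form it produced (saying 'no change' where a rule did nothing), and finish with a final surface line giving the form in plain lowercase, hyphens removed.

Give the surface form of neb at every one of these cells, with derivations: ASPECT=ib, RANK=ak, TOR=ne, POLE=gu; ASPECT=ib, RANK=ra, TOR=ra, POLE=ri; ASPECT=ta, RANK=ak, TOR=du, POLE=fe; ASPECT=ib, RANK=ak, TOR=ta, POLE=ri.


cell ASPECT=ib, RANK=ak, TOR=ne, POLE=gu:
underlying: ne-neb-na-li-ve
1. 0 -> a / C _ C: inserts after position(s) 5: nenebanalive
2. f -> v, k -> g, p -> b, s -> z, t -> d / V _ V: no change
3. o -> e, u -> i / F C0 _: no change
surface: nenebanalive

cell ASPECT=ib, RANK=ra, TOR=ra, POLE=ri:
underlying: i-neb-s-li-u
1. 0 -> a / C _ C: inserts after position(s) 4, 5: inebasaliu
2. f -> v, k -> g, p -> b, s -> z, t -> d / V _ V: fires at position(s) 6: inebazaliu
3. o -> e, u -> i / F C0 _: fires at position(s) 10: inebazalii
surface: inebazalii

cell ASPECT=ta, RANK=ak, TOR=du, POLE=fe:
underlying: uva-neb-na-rk-z
1. 0 -> a / C _ C: inserts after position(s) 6, 9, 10: uvanebanarakaz
2. f -> v, k -> g, p -> b, s -> z, t -> d / V _ V: fires at position(s) 12: uvanebanaragaz
3. o -> e, u -> i / F C0 _: no change
surface: uvanebanaragaz

cell ASPECT=ib, RANK=ak, TOR=ta, POLE=ri:
underlying: mi-neb-na-li-u
1. 0 -> a / C _ C: inserts after position(s) 5: minebanaliu
2. f -> v, k -> g, p -> b, s -> z, t -> d / V _ V: no change
3. o -> e, u -> i / F C0 _: fires at position(s) 11: minebanalii
surface: minebanalii


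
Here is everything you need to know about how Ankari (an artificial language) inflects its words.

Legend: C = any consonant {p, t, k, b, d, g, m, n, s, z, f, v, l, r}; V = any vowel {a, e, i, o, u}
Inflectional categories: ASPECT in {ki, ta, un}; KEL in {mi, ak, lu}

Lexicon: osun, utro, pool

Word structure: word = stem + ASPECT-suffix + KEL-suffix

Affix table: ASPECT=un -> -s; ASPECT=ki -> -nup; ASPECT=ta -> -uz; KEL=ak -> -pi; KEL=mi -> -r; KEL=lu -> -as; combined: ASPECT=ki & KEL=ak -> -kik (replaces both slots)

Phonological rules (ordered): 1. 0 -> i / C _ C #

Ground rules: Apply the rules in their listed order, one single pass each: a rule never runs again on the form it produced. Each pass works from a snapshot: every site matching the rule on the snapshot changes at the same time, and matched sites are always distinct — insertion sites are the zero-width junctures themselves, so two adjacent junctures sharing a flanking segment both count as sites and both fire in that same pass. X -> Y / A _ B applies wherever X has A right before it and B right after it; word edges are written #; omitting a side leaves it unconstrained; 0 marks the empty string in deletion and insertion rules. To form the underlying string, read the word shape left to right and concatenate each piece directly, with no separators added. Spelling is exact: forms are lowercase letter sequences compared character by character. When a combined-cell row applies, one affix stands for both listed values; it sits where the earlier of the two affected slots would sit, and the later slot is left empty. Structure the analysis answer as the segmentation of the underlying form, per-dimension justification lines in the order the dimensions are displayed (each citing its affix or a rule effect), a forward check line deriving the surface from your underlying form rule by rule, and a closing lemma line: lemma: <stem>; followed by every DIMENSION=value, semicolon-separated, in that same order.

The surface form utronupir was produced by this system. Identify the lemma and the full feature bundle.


underlying: utro-nup-r
ASPECT=ki - signalled by the affix -nup
KEL=mi - signalled by the affix -r
check: utronupr -> utronupir
lemma: utro; ASPECT=ki; KEL=mi


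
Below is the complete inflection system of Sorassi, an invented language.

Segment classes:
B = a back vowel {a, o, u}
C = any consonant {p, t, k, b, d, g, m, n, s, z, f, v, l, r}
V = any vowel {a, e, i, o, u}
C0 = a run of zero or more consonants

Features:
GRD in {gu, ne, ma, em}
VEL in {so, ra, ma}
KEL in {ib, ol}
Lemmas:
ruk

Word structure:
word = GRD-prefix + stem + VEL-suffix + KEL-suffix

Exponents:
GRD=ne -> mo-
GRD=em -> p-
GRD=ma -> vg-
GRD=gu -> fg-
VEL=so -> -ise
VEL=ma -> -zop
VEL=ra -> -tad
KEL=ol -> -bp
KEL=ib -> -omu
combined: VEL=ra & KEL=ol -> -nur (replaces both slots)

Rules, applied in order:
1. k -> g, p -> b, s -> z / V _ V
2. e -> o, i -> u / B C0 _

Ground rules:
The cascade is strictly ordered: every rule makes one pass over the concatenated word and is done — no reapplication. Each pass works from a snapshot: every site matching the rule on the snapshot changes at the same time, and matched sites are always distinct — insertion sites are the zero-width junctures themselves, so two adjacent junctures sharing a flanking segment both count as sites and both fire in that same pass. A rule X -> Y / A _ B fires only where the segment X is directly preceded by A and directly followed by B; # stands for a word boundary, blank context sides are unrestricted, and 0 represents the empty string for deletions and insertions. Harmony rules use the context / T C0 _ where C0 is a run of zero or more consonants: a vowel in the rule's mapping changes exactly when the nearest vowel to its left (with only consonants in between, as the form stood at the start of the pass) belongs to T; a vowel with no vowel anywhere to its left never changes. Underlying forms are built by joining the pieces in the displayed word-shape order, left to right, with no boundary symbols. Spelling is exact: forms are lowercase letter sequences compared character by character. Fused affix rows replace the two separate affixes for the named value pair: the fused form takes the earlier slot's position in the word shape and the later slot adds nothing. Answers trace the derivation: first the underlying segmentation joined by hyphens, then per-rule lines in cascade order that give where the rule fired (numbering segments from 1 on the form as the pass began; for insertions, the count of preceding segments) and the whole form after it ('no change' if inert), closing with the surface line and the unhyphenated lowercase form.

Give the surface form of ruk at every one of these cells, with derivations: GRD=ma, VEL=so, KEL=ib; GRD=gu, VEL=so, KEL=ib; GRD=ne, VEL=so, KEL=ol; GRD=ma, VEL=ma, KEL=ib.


cell GRD=ma, VEL=so, KEL=ib:
underlying: vg-ruk-ise-omu
1. k -> g, p -> b, s -> z / V _ V: fires at position(s) 5, 7: vgrugizeomu
2. e -> o, i -> u / B C0 _: fires at position(s) 6: vgruguzeomu
surface: vgruguzeomu

cell GRD=gu, VEL=so, KEL=ib:
underlying: fg-ruk-ise-omu
1. k -> g, p -> b, s -> z / V _ V: fires at position(s) 5, 7: fgrugizeomu
2. e -> o, i -> u / B C0 _: fires at position(s) 6: fgruguzeomu
surface: fgruguzeomu

cell GRD=ne, VEL=so, KEL=ol:
underlying: mo-ruk-ise-bp
1. k -> g, p -> b, s -> z / V _ V: fires at position(s) 5, 7: morugizebp
2. e -> o, i -> u / B C0 _: fires at position(s) 6: moruguzebp
surface: moruguzebp

cell GRD=ma, VEL=ma, KEL=ib:
underlying: vg-ruk-zop-omu
1. k -> g, p -> b, s -> z / V _ V: fires at position(s) 8: vgrukzobomu
2. e -> o, i -> u / B C0 _: no change
surface: vgrukzobomu


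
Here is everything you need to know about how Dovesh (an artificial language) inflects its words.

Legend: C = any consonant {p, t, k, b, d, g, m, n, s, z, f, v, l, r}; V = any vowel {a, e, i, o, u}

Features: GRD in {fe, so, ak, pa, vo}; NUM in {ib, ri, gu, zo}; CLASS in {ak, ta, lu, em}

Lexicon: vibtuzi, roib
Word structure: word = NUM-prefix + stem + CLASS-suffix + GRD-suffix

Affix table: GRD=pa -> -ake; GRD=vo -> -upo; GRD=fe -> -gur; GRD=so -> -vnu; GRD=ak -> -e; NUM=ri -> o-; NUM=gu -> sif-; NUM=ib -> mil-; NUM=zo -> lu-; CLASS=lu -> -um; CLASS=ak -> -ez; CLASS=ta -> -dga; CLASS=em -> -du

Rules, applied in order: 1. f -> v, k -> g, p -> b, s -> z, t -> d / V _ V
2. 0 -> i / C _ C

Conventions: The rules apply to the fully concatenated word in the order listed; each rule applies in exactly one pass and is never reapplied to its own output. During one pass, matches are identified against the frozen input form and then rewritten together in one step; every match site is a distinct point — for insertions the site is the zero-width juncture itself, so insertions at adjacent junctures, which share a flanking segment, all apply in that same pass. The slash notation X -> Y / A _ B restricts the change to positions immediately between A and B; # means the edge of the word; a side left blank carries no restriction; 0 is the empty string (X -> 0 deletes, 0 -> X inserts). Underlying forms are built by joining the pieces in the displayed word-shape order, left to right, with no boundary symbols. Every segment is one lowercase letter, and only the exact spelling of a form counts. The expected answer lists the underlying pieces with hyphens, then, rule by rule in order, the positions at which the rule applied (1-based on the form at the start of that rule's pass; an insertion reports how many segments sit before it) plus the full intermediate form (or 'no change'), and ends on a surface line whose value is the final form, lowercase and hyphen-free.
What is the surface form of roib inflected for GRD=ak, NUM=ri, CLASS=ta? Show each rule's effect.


underlying: o-roib-dga-e
1. f -> v, k -> g, p -> b, s -> z, t -> d / V _ V: no change
2. 0 -> i / C _ C: inserts after position(s) 5, 6: oroibidigae
surface: oroibidigae


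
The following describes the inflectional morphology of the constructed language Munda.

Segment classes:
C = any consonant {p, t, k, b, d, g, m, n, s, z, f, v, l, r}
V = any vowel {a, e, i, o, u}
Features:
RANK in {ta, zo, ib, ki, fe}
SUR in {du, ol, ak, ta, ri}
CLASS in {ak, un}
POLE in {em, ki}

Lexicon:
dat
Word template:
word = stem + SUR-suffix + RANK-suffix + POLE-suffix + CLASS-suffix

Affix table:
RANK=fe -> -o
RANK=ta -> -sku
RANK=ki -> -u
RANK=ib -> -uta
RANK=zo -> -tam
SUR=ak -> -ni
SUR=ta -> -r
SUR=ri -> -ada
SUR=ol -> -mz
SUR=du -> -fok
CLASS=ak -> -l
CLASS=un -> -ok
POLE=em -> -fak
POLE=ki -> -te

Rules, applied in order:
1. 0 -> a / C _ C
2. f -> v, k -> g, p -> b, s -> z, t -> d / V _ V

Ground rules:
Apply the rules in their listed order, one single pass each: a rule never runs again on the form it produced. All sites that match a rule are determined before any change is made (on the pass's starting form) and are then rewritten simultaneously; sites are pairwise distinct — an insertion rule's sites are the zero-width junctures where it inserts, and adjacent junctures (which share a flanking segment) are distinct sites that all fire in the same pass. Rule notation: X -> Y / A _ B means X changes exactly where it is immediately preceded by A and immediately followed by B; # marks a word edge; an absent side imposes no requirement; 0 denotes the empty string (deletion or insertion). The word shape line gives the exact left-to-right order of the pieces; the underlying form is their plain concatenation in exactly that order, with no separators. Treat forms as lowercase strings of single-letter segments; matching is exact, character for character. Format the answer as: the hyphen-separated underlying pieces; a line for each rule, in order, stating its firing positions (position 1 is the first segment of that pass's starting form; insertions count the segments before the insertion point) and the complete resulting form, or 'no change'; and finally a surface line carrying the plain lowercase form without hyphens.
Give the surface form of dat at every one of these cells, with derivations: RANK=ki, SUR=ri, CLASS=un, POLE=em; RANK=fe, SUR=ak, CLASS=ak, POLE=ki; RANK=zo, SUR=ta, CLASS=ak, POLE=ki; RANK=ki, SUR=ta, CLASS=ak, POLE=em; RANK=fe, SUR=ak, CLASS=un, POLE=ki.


cell RANK=ki, SUR=ri, CLASS=un, POLE=em:
underlying: dat-ada-u-fak-ok
1. 0 -> a / C _ C: no change
2. f -> v, k -> g, p -> b, s -> z, t -> d / V _ V: fires at position(s) 3, 8, 10: dadadauvagok
surface: dadadauvagok

cell RANK=fe, SUR=ak, CLASS=ak, POLE=ki:
underlying: dat-ni-o-te-l
1. 0 -> a / C _ C: inserts after position(s) 3: dataniotel
2. f -> v, k -> g, p -> b, s -> z, t -> d / V _ V: fires at position(s) 3, 8: dadaniodel
surface: dadaniodel

cell RANK=zo, SUR=ta, CLASS=ak, POLE=ki:
underlying: dat-r-tam-te-l
1. 0 -> a / C _ C: inserts after position(s) 3, 4, 7: dataratamatel
2. f -> v, k -> g, p -> b, s -> z, t -> d / V _ V: fires at position(s) 3, 7, 11: dadaradamadel
surface: dadaradamadel

cell RANK=ki, SUR=ta, CLASS=ak, POLE=em:
underlying: dat-r-u-fak-l
1. 0 -> a / C _ C: inserts after position(s) 3, 8: datarufakal
2. f -> v, k -> g, p -> b, s -> z, t -> d / V _ V: fires at position(s) 3, 7, 9: dadaruvagal
surface: dadaruvagal

cell RANK=fe, SUR=ak, CLASS=un, POLE=ki:
underlying: dat-ni-o-te-ok
1. 0 -> a / C _ C: inserts after position(s) 3: datanioteok
2. f -> v, k -> g, p -> b, s -> z, t -> d / V _ V: fires at position(s) 3, 8: dadaniodeok
surface: dadaniodeok


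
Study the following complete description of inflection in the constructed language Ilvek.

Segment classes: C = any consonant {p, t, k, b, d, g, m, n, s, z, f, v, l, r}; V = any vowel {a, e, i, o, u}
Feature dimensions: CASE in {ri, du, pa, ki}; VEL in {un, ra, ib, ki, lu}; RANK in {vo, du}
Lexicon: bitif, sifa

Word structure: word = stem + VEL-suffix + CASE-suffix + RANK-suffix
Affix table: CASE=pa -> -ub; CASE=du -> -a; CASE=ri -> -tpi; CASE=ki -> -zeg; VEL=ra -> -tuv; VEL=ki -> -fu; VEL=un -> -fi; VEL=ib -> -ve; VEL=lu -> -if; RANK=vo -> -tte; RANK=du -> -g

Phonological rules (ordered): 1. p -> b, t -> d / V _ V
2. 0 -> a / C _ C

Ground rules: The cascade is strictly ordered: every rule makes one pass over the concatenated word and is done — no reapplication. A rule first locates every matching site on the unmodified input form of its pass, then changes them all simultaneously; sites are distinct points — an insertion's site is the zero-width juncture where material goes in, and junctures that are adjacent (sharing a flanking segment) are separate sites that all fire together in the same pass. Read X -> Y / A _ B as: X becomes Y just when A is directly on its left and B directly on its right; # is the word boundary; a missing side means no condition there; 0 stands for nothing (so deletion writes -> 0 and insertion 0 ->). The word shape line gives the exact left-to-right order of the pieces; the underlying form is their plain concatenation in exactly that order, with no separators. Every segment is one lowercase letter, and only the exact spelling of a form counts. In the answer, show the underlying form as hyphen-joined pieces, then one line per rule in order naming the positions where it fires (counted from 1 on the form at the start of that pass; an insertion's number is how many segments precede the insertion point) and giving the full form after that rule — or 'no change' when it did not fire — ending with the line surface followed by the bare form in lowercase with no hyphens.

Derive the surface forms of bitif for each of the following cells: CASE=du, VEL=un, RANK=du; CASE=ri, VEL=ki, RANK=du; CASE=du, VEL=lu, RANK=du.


cell CASE=du, VEL=un, RANK=du:
underlying: bitif-fi-a-g
1. p -> b, t -> d / V _ V: fires at position(s) 3: bidiffiag
2. 0 -> a / C _ C: inserts after position(s) 5: bidifafiag
surface: bidifafiag

cell CASE=ri, VEL=ki, RANK=du:
underlying: bitif-fu-tpi-g
1. p -> b, t -> d / V _ V: fires at position(s) 3: bidiffutpig
2. 0 -> a / C _ C: inserts after position(s) 5, 8: bidifafutapig
surface: bidifafutapig

cell CASE=du, VEL=lu, RANK=du:
underlying: bitif-if-a-g
1. p -> b, t -> d / V _ V: fires at position(s) 3: bidififag
2. 0 -> a / C _ C: no change
surface: bidififag


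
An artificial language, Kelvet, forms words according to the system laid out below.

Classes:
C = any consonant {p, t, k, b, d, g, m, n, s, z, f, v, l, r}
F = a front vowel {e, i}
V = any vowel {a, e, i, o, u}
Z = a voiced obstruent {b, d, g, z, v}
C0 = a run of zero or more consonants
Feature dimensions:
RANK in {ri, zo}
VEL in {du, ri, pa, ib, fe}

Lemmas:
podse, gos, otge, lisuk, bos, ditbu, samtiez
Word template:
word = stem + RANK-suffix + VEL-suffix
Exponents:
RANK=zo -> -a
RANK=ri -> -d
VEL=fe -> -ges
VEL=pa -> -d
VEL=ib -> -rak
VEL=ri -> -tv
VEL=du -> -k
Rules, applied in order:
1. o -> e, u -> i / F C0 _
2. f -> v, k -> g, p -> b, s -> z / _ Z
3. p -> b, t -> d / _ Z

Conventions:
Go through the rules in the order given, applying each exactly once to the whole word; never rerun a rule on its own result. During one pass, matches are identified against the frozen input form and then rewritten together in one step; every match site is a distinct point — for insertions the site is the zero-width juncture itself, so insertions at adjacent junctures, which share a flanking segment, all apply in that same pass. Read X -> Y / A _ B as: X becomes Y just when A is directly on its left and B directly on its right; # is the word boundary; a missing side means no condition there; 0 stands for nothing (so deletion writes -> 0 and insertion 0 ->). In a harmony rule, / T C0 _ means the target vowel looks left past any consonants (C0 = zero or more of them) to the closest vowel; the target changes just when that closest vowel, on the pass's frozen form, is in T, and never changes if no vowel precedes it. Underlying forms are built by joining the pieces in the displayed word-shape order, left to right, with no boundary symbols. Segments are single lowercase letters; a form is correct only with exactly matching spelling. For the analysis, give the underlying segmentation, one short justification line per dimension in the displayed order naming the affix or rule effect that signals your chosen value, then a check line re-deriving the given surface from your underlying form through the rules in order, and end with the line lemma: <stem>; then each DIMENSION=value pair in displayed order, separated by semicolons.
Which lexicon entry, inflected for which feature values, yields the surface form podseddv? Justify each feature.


underlying: podse-d-tv
RANK=ri - signalled by the affix -d
VEL=ri - signalled by the affix -tv
check: podsedtv -> podsedtv -> podsedtv -> podseddv
lemma: podse; RANK=ri; VEL=ri


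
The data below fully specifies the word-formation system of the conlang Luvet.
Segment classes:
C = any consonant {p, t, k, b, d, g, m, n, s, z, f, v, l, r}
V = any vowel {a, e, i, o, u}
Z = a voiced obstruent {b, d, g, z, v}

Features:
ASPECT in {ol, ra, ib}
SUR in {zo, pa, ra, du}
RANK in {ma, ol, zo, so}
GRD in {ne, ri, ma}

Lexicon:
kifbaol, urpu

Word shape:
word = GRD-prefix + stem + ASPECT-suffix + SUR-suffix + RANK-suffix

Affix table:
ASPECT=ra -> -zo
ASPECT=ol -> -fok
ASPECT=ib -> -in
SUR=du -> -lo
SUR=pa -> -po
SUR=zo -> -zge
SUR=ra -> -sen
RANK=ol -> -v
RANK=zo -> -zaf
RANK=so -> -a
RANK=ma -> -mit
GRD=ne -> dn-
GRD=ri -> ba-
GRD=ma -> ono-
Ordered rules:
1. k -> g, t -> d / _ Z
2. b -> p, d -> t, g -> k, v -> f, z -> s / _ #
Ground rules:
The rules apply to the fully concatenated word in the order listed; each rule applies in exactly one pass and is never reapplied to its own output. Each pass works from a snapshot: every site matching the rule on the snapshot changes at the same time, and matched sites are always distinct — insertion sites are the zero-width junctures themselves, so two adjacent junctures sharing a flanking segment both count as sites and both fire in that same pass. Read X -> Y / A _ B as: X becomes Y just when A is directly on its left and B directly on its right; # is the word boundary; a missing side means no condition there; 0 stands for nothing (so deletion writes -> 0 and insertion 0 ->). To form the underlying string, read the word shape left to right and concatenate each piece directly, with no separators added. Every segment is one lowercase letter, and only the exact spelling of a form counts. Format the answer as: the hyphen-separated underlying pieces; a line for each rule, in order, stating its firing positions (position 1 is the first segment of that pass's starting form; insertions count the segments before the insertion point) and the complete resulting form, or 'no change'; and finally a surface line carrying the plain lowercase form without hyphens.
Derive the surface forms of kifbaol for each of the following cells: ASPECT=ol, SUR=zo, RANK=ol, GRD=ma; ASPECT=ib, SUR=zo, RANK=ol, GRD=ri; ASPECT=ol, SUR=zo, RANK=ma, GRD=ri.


cell ASPECT=ol, SUR=zo, RANK=ol, GRD=ma:
underlying: ono-kifbaol-fok-zge-v
1. k -> g, t -> d / _ Z: fires at position(s) 13: onokifbaolfogzgev
2. b -> p, d -> t, g -> k, v -> f, z -> s / _ #: fires at position(s) 17: onokifbaolfogzgef
surface: onokifbaolfogzgef

cell ASPECT=ib, SUR=zo, RANK=ol, GRD=ri:
underlying: ba-kifbaol-in-zge-v
1. k -> g, t -> d / _ Z: no change
2. b -> p, d -> t, g -> k, v -> f, z -> s / _ #: fires at position(s) 15: bakifbaolinzgef
surface: bakifbaolinzgef

cell ASPECT=ol, SUR=zo, RANK=ma, GRD=ri:
underlying: ba-kifbaol-fok-zge-mit
1. k -> g, t -> d / _ Z: fires at position(s) 12: bakifbaolfogzgemit
2. b -> p, d -> t, g -> k, v -> f, z -> s / _ #: no change
surface: bakifbaolfogzgemit


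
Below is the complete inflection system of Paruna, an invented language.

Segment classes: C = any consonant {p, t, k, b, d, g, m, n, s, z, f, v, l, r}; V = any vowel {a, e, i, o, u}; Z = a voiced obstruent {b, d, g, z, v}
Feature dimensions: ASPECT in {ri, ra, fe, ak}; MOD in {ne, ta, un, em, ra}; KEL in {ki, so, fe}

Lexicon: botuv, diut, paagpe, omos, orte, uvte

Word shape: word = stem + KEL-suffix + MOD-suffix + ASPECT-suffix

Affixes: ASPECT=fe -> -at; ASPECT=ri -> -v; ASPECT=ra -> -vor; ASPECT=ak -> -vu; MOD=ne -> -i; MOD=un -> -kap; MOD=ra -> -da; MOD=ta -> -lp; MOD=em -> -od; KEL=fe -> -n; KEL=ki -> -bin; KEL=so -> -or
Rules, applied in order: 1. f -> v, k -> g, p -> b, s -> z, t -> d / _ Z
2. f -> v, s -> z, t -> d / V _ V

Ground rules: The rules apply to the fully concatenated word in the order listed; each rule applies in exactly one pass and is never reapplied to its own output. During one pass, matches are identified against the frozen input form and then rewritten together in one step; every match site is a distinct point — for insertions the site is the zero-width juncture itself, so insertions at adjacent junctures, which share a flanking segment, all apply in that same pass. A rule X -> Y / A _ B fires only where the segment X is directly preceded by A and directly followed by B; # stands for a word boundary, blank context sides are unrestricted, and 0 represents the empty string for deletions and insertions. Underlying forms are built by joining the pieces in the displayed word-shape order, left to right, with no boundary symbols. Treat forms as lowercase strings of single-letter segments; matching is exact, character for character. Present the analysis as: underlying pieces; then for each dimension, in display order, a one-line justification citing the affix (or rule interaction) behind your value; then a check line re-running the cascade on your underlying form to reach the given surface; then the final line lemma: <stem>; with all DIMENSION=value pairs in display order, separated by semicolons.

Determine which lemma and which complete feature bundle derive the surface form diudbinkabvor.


underlying: diut-bin-kap-vor
ASPECT=ra - signalled by the affix -vor
MOD=un - signalled by the affix -kap
KEL=ki - signalled by the affix -bin
check: diutbinkapvor -> diudbinkabvor -> diudbinkabvor
lemma: diut; ASPECT=ra; MOD=un; KEL=ki


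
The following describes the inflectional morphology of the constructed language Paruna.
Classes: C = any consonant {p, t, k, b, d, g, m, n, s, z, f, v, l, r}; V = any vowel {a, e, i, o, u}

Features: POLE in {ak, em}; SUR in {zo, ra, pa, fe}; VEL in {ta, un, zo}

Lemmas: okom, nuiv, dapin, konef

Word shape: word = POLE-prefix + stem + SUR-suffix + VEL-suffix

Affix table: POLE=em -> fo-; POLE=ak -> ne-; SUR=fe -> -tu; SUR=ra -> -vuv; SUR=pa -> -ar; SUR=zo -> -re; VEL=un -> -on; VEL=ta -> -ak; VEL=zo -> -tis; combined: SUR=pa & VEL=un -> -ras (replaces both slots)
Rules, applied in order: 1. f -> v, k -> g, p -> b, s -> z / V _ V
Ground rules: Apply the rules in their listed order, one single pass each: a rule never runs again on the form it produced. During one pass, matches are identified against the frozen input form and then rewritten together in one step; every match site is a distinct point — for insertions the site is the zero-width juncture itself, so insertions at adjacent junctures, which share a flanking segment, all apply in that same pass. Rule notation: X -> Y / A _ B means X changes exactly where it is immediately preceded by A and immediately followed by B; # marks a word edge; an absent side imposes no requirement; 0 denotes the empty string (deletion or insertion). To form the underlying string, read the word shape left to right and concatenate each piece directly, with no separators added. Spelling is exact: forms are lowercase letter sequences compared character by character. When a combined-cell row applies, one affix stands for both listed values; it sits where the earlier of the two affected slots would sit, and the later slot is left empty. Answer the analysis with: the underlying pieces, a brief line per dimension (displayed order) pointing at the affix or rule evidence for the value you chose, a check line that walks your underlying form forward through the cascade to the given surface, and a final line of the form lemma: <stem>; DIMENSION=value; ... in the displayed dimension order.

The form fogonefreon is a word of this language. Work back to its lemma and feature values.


underlying: fo-konef-re-on
POLE=em - signalled by the affix fo-
SUR=zo - signalled by the affix -re
VEL=un - signalled by the affix -on
check: fokonefreon -> fogonefreon
lemma: konef; POLE=em; SUR=zo; VEL=un


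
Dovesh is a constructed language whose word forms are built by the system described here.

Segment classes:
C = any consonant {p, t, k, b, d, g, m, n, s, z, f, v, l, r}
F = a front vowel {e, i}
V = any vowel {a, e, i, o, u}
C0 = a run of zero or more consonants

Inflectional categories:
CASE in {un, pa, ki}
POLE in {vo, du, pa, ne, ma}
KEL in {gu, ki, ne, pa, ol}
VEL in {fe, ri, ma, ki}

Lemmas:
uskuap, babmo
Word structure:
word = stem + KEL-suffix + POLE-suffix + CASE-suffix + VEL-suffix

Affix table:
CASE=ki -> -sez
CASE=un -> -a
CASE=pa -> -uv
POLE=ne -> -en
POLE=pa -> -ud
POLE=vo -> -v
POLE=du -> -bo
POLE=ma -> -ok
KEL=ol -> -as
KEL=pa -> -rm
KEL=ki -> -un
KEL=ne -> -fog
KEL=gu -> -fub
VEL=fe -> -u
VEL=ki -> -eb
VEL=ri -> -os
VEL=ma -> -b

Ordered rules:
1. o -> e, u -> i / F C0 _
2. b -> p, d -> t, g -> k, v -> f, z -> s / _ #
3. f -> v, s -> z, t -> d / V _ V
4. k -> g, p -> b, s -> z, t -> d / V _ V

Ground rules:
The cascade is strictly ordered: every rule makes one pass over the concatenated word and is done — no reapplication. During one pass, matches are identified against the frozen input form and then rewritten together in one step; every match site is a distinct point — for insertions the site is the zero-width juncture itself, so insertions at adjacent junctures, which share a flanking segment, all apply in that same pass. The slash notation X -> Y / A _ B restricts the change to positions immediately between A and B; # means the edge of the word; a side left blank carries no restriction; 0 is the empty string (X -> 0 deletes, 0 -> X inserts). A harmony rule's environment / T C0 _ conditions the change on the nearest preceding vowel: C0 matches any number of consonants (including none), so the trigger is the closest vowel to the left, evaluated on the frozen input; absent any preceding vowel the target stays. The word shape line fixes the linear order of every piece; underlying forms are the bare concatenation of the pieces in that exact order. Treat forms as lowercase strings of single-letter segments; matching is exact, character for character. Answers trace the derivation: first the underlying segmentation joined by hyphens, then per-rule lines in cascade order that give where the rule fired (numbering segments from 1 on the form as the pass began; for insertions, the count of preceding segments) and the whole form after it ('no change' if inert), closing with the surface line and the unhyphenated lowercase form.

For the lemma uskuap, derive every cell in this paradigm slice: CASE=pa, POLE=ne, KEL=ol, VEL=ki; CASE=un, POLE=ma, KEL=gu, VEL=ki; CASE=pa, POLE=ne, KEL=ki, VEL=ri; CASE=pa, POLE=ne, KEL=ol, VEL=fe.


cell CASE=pa, POLE=ne, KEL=ol, VEL=ki:
underlying: uskuap-as-en-uv-eb
1. o -> e, u -> i / F C0 _: fires at position(s) 11: uskuapaseniveb
2. b -> p, d -> t, g -> k, v -> f, z -> s / _ #: fires at position(s) 14: uskuapasenivep
3. f -> v, s -> z, t -> d / V _ V: fires at position(s) 8: uskuapazenivep
4. k -> g, p -> b, s -> z, t -> d / V _ V: fires at position(s) 6: uskuabazenivep
surface: uskuabazenivep

cell CASE=un, POLE=ma, KEL=gu, VEL=ki:
underlying: uskuap-fub-ok-a-eb
1. o -> e, u -> i / F C0 _: no change
2. b -> p, d -> t, g -> k, v -> f, z -> s / _ #: fires at position(s) 14: uskuapfubokaep
3. f -> v, s -> z, t -> d / V _ V: no change
4. k -> g, p -> b, s -> z, t -> d / V _ V: fires at position(s) 11: uskuapfubogaep
surface: uskuapfubogaep

cell CASE=pa, POLE=ne, KEL=ki, VEL=ri:
underlying: uskuap-un-en-uv-os
1. o -> e, u -> i / F C0 _: fires at position(s) 11: uskuapunenivos
2. b -> p, d -> t, g -> k, v -> f, z -> s / _ #: no change
3. f -> v, s -> z, t -> d / V _ V: no change
4. k -> g, p -> b, s -> z, t -> d / V _ V: fires at position(s) 6: uskuabunenivos
surface: uskuabunenivos

cell CASE=pa, POLE=ne, KEL=ol, VEL=fe:
underlying: uskuap-as-en-uv-u
1. o -> e, u -> i / F C0 _: fires at position(s) 11: uskuapasenivu
2. b -> p, d -> t, g -> k, v -> f, z -> s / _ #: no change
3. f -> v, s -> z, t -> d / V _ V: fires at position(s) 8: uskuapazenivu
4. k -> g, p -> b, s -> z, t -> d / V _ V: fires at position(s) 6: uskuabazenivu
surface: uskuabazenivu


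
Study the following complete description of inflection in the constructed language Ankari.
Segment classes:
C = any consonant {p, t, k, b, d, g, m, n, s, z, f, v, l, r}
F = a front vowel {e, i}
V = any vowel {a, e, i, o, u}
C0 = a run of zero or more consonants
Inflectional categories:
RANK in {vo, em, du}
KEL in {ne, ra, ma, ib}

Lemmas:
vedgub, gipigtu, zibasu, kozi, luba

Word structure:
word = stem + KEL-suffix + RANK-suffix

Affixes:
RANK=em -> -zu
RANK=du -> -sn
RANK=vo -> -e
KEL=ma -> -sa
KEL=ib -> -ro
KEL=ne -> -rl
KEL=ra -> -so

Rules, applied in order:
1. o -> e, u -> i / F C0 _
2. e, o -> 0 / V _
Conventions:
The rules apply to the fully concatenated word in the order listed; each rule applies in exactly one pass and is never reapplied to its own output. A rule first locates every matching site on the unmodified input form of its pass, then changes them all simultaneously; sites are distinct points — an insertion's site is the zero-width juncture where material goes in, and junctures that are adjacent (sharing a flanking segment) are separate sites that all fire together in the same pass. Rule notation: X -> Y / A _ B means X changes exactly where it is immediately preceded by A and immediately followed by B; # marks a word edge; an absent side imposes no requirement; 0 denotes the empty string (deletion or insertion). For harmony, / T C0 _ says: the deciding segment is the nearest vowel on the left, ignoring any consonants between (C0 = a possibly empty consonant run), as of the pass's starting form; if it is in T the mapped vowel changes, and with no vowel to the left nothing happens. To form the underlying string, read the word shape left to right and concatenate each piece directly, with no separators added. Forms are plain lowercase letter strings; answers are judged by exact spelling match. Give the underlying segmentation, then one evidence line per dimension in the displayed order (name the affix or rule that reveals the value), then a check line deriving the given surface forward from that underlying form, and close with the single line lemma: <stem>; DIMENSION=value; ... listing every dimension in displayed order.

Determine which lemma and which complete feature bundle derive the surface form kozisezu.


underlying: kozi-so-zu
RANK=em - signalled by the affix -zu
KEL=ra - signalled by the affix -so
check: kozisozu -> kozisezu -> kozisezu
lemma: kozi; RANK=em; KEL=ra


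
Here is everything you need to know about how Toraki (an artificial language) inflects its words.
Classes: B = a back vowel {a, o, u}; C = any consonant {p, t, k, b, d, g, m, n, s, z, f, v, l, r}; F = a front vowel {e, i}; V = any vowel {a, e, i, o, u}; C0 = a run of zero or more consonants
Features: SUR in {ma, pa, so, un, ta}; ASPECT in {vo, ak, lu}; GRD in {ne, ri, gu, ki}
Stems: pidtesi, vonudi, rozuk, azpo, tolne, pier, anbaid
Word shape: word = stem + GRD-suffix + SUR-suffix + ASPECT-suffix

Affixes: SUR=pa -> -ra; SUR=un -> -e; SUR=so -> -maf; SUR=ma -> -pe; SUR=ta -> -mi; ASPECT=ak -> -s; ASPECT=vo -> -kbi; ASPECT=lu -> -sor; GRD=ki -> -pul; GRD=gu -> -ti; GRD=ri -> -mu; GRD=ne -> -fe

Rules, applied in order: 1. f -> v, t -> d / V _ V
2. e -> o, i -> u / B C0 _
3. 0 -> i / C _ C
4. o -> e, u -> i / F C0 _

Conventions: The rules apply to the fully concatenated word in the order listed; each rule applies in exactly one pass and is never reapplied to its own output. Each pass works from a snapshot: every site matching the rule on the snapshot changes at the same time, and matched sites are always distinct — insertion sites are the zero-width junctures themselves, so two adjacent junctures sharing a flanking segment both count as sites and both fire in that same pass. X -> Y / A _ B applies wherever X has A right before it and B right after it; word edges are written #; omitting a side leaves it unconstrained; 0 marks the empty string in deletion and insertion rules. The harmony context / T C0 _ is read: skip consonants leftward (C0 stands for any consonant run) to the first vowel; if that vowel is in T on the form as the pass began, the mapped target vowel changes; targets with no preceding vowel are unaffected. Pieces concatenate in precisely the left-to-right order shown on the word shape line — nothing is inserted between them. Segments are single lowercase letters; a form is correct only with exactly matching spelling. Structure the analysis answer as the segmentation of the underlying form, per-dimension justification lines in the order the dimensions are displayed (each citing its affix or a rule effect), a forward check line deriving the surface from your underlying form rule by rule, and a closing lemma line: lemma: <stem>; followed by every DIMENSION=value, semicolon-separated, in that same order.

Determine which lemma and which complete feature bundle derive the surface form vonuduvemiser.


underlying: vonudi-fe-mi-sor
SUR=ta - signalled by the affix -mi
ASPECT=lu - signalled by the affix -sor
GRD=ne - signalled by the affix -fe
check: vonudifemisor -> vonudivemisor -> vonuduvemisor -> vonuduvemisor -> vonuduvemiser
lemma: vonudi; SUR=ta; ASPECT=lu; GRD=ne
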